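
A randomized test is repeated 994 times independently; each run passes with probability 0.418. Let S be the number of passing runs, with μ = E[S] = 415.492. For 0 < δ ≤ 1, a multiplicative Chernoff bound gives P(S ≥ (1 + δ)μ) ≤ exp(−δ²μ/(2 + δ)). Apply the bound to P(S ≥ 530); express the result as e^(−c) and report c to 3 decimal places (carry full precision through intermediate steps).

Write 530 = (1 + δ)μ, so δ = 530/415.492 − 1 = 0.2755962…
Then the exponent is δ²μ/(2 + δ) = (530 − μ)² / (μ·(2 + δ)) = 13.867999.

13.868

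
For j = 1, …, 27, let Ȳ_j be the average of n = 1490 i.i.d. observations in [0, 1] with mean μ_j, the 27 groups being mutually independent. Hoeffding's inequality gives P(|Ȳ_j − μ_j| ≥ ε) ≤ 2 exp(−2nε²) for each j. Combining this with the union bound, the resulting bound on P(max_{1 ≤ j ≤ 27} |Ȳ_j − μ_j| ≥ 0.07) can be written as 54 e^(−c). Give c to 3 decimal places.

14.602

Union bound over the 27 events: P(max_{1 ≤ j ≤ 27} |Ȳ_j − μ_j| ≥ 0.07) ≤ 27·2·exp(−2nε²) = 54 exp(−2·1490·0.07²).
So c = 2·1490·0.07² = 14.6020.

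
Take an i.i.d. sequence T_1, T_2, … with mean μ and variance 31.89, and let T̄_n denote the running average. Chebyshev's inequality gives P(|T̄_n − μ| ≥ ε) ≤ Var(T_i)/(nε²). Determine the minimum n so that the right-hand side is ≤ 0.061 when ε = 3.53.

42

Require 31.89/(n·3.53²) ≤ 0.061, i.e. n ≥ 31.89/(0.061·3.53²) = 41.954.
The smallest integer n is 42.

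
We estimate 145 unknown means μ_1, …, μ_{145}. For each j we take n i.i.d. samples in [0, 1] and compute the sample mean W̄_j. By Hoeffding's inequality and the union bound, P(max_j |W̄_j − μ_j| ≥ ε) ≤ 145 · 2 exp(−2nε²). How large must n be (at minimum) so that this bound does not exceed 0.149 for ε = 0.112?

Need 2·145·exp(−2nε²) ≤ 0.149, i.e. exp(−2nε²) ≤ 0.149/290.
So 2nε² ≥ ln(290/0.149) = 7.573690.
Hence n ≥ 7.573690/(2·0.112²) = 301.885.
The smallest integer n is 302.

302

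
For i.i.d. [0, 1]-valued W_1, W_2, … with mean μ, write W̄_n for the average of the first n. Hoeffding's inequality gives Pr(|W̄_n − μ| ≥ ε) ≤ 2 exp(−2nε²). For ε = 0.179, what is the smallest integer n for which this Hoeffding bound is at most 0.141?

Require 2·exp(−2nε²) ≤ 0.141, i.e. 2nε² ≥ ln(2/0.141) = 2.652143.
So n ≥ 2.652143 / (2·0.179²) = 41.387.
The smallest integer n is 42.

42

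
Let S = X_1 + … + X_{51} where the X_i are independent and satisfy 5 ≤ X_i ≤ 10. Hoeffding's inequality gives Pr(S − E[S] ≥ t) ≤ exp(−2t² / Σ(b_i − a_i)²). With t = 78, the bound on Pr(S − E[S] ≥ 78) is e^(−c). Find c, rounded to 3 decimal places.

9.544

Σ(b_i − a_i)² = 51·(5)² = 1275.
c = 2t²/1275 = 2·78²/1275 = 9.5435.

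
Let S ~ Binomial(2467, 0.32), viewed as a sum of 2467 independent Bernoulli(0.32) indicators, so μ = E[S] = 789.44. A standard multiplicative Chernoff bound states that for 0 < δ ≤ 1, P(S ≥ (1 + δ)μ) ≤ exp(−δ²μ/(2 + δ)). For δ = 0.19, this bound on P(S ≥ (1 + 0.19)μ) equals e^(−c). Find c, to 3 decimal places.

13.013

c = δ²μ/(2 + δ) = 0.19²·789.44/(2 + 0.19) = 13.0131.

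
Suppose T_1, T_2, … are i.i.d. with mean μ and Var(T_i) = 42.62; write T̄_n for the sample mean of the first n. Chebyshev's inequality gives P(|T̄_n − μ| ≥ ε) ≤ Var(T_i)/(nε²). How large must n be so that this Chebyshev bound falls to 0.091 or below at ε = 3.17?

Require 42.62/(n·3.17²) ≤ 0.091, i.e. n ≥ 42.62/(0.091·3.17²) = 46.607.
The smallest integer n is 47.

47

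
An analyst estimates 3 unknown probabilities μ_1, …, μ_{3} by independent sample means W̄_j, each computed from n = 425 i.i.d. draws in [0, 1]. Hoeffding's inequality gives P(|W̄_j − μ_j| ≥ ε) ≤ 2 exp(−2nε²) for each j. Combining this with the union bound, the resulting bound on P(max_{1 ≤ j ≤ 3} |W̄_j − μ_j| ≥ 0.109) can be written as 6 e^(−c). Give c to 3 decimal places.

10.099

Union bound over the 3 events: P(max_{1 ≤ j ≤ 3} |W̄_j − μ_j| ≥ 0.109) ≤ 3·2·exp(−2nε²) = 6 exp(−2·425·0.109²).
So c = 2·425·0.109² = 10.0989.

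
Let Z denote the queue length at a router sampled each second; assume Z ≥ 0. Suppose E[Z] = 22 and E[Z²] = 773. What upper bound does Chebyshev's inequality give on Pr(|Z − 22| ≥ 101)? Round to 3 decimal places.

0.028

Var(Z) = E[Z²] − (E[Z])² = 773 − 484 = 289.
Chebyshev's inequality: Pr(|Z − μ| ≥ t) ≤ Var(Z)/t² = 289/10201 = 0.0283.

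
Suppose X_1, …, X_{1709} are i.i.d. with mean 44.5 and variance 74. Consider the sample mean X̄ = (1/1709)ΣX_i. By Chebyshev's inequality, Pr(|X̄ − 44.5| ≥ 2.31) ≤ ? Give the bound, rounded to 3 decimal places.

0.008

Var(X̄) = Var(X_i)/n = 74/1709 = 0.0433.
Chebyshev: Pr(|X̄ − 44.5| ≥ 2.31) ≤ Var(X̄)/(2.31)² = 74/(1709·2.31²) = 0.0081.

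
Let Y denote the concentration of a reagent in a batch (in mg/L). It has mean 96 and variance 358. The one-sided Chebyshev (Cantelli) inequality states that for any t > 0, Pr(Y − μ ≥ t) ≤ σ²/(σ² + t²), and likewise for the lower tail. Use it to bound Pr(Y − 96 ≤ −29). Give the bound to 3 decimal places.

0.299

Here σ² = 358 and t = 29, so σ² + t² = 1199.
Cantelli's bound: 358/1199 = 0.2986.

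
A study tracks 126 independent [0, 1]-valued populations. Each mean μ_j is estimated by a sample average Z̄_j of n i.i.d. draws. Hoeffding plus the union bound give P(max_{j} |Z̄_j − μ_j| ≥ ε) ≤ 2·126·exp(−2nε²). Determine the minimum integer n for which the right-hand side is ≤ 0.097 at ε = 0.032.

Need 2·126·exp(−2nε²) ≤ 0.097, i.e. exp(−2nε²) ≤ 0.097/252.
So 2nε² ≥ ln(252/0.097) = 7.862473.
Hence n ≥ 7.862473/(2·0.032²) = 3839.098.
The smallest integer n is 3840.

3840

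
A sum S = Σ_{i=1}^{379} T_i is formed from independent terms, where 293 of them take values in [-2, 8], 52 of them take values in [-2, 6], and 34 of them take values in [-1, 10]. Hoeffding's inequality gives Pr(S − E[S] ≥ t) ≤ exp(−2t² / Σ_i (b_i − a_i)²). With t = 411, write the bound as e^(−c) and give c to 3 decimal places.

9.195

Σ(b_i − a_i)² = 293·10² + 52·8² + 34·11² = 36742.
c = 2t² / 36742 = 2·411² / 36742 = 9.1950.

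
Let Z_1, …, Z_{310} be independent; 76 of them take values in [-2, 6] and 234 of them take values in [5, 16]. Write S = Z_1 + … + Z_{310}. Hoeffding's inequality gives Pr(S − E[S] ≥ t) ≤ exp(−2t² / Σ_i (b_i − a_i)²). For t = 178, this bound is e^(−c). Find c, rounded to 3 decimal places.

Σ(b_i − a_i)² = 76·8² + 234·11² = 33178.
c = 2t² / 33178 = 2·178² / 33178 = 1.9099.

1.910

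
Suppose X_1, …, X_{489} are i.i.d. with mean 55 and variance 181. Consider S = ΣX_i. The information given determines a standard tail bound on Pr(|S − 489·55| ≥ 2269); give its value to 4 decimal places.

With mean and variance of each term known, Chebyshev's inequality bounds the deviation of the sum (or sample mean).
Var(S) = n·Var(X_i) = 489·181 = 88509.
Chebyshev: Pr(|S − 489·55| ≥ 2269) ≤ Var(S)/2269² = 88509/5148361 = 0.0172.

0.0172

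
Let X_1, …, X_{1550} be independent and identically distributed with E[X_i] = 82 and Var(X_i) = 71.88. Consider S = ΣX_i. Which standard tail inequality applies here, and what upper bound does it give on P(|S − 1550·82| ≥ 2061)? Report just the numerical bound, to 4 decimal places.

0.0262

With mean and variance of each term known, Chebyshev's inequality bounds the deviation of the sum (or sample mean).
Var(S) = n·Var(X_i) = 1550·71.88 = 111414.
Chebyshev: P(|S − 1550·82| ≥ 2061) ≤ Var(S)/2061² = 111414/4247721 = 0.0262.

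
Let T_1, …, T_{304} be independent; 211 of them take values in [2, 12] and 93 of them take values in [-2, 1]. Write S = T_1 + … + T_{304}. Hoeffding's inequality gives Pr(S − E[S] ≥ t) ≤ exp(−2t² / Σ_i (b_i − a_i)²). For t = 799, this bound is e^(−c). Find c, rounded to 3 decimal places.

Σ(b_i − a_i)² = 211·10² + 93·3² = 21937.
c = 2t² / 21937 = 2·799² / 21937 = 58.2031.

58.203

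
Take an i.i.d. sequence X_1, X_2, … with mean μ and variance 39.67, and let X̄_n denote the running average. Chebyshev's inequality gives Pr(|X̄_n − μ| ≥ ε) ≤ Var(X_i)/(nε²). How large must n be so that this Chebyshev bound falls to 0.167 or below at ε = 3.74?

Require 39.67/(n·3.74²) ≤ 0.167, i.e. n ≥ 39.67/(0.167·3.74²) = 16.983.
The smallest integer n is 17.

17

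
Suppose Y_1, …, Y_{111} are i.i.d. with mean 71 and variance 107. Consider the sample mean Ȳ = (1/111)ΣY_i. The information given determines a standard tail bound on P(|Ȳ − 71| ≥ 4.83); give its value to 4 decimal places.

0.0413

With mean and variance of each term known, Chebyshev's inequality bounds the deviation of the sum (or sample mean).
Var(Ȳ) = Var(Y_i)/n = 107/111 = 0.96396.
Chebyshev: P(|Ȳ − 71| ≥ 4.83) ≤ Var(Ȳ)/(4.83)² = 107/(111·4.83²) = 0.0413.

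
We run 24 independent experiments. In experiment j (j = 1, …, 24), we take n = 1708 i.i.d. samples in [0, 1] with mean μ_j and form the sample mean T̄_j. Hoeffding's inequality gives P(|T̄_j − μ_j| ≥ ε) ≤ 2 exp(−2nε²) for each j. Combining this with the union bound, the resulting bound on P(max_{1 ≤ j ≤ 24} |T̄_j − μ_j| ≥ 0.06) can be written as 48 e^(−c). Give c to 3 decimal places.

12.298

Union bound over the 24 events: P(max_{1 ≤ j ≤ 24} |T̄_j − μ_j| ≥ 0.06) ≤ 24·2·exp(−2nε²) = 48 exp(−2·1708·0.06²).
So c = 2·1708·0.06² = 12.2976.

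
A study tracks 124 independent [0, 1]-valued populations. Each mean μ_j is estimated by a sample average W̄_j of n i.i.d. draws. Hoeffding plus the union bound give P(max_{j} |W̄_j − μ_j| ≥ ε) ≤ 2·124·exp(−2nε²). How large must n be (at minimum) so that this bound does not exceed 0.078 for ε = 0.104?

Need 2·124·exp(−2nε²) ≤ 0.078, i.e. exp(−2nε²) ≤ 0.078/248.
So 2nε² ≥ ln(248/0.078) = 8.064475.
Hence n ≥ 8.064475/(2·0.104²) = 372.803.
The smallest integer n is 373.

373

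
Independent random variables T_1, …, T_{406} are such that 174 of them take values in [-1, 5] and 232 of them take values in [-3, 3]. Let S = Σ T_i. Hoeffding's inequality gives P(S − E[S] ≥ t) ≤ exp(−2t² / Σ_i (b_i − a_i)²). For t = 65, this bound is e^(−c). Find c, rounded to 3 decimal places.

Σ(b_i − a_i)² = 174·6² + 232·6² = 14616.
c = 2t² / 14616 = 2·65² / 14616 = 0.5781.

0.578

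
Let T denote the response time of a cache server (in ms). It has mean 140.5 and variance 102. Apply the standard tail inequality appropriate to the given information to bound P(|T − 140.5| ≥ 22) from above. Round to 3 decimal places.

Mean and variance are known, so Chebyshev's inequality applies.
Chebyshev: P(|T − μ| ≥ t) ≤ Var(T)/t².
Bound = 102 / 484 = 0.2107.

0.211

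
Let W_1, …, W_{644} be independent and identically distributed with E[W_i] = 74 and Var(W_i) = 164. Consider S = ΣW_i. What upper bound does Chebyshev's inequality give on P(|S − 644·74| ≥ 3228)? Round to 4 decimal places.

0.0101

Var(S) = n·Var(W_i) = 644·164 = 105616.
Chebyshev: P(|S − 644·74| ≥ 3228) ≤ Var(S)/3228² = 105616/10419984 = 0.0101.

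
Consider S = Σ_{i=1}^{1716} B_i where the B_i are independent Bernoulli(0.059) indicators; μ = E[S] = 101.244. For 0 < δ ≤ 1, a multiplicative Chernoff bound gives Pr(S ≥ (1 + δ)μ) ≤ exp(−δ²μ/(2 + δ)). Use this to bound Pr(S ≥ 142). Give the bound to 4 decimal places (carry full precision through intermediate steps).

Write 142 = (1 + δ)μ, so δ = 142/101.244 − 1 = 0.4025523…
Then the exponent is δ²μ/(2 + δ) = (142 − μ)² / (μ·(2 + δ)) = 6.828746.
Bound = exp(−6.828746) = 0.00108.

0.0011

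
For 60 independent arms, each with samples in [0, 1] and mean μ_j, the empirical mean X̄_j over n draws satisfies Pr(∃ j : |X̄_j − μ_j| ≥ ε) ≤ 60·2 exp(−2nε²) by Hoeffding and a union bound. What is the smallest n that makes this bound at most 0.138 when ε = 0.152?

Need 2·60·exp(−2nε²) ≤ 0.138, i.e. exp(−2nε²) ≤ 0.138/120.
So 2nε² ≥ ln(120/0.138) = 6.767993.
Hence n ≥ 6.767993/(2·0.152²) = 146.468.
The smallest integer n is 147.

147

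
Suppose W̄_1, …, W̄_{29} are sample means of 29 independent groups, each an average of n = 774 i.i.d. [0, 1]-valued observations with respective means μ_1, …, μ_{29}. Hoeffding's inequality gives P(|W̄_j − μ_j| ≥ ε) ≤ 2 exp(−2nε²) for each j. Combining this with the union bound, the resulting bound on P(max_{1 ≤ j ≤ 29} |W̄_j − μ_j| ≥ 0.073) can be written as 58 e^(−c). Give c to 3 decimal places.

8.249

Union bound over the 29 events: P(max_{1 ≤ j ≤ 29} |W̄_j − μ_j| ≥ 0.073) ≤ 29·2·exp(−2nε²) = 58 exp(−2·774·0.073²).
So c = 2·774·0.073² = 8.2493.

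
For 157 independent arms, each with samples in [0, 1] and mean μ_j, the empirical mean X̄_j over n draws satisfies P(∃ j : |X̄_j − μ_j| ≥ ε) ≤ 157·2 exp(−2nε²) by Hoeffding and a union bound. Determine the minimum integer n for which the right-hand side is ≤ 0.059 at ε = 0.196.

112

Need 2·157·exp(−2nε²) ≤ 0.059, i.e. exp(−2nε²) ≤ 0.059/314.
So 2nε² ≥ ln(314/0.059) = 8.579611.
Hence n ≥ 8.579611/(2·0.196²) = 111.667.
The smallest integer n is 112.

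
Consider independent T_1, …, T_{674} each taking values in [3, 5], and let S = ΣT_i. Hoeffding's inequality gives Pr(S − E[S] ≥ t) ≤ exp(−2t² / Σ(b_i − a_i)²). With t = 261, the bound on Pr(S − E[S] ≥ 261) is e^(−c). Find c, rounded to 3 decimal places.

Σ(b_i − a_i)² = 674·(2)² = 2696.
c = 2t²/2696 = 2·261²/2696 = 50.5349.

50.535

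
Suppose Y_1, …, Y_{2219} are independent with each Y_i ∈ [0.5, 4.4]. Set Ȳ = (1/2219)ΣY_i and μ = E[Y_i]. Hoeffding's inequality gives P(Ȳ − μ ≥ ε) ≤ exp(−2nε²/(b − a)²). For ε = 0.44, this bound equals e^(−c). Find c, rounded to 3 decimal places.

56.489

c = 2nε²/(b − a)² = 2·2219·0.44² / 3.9² = 56.4889.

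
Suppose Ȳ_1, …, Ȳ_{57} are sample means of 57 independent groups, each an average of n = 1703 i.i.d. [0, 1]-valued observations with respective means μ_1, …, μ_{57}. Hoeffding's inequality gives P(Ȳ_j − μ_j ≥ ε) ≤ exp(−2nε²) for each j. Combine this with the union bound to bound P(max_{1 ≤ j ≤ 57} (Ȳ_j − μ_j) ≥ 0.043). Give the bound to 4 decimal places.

Per-experiment Hoeffding bound: exp(−2·1703·0.043²) = exp(−6.29769) = 0.0018405.
Union bound over 57 events: 57·0.0018405 = 0.10491.

0.1049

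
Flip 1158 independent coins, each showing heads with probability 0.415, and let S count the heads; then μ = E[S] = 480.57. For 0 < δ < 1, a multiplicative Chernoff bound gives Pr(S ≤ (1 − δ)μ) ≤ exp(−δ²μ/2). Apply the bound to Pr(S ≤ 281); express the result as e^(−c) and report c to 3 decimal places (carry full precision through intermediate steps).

41.438

Write 281 = (1 − δ)μ, so δ = 1 − 281/480.57 = 0.4152777…
Then the exponent is δ²μ/2 = (μ − 281)²/(2μ) = 41.438484.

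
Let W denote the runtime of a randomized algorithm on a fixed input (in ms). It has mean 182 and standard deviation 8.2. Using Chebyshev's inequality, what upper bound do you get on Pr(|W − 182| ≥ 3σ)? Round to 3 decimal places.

Chebyshev: Pr(|W − μ| ≥ t) ≤ Var(W)/t².
Var(W) = σ² = 8.2² = 67.24.
t = 3·8.2 = 24.6.
Bound = 67.24 / 605.16 = 0.1111.

0.111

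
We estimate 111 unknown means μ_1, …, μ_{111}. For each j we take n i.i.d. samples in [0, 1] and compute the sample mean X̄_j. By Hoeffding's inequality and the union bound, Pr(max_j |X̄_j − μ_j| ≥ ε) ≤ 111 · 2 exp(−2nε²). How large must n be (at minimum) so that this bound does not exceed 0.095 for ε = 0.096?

Need 2·111·exp(−2nε²) ≤ 0.095, i.e. exp(−2nε²) ≤ 0.095/222.
So 2nε² ≥ ln(222/0.095) = 7.756556.
Hence n ≥ 7.756556/(2·0.096²) = 420.820.
The smallest integer n is 421.

421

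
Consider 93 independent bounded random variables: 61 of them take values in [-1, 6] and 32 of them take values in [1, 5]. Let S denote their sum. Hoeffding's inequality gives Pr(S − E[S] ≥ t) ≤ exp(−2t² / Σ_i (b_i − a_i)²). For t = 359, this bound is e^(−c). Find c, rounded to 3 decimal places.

Σ(b_i − a_i)² = 61·7² + 32·4² = 3501.
c = 2t² / 3501 = 2·359² / 3501 = 73.6252.

73.625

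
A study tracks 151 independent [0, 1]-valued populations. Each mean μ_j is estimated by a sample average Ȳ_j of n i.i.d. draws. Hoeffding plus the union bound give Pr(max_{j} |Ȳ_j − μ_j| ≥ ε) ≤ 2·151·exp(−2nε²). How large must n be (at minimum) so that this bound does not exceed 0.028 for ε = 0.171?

Need 2·151·exp(−2nε²) ≤ 0.028, i.e. exp(−2nε²) ≤ 0.028/302.
So 2nε² ≥ ln(302/0.028) = 9.285978.
Hence n ≥ 9.285978/(2·0.171²) = 158.784.
The smallest integer n is 159.

159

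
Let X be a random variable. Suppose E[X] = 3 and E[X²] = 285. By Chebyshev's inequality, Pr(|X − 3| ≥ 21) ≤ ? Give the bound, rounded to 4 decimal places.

Var(X) = E[X²] − (E[X])² = 285 − 9 = 276.
Chebyshev's inequality: Pr(|X − μ| ≥ t) ≤ Var(X)/t² = 276/441 = 0.6259.

0.6259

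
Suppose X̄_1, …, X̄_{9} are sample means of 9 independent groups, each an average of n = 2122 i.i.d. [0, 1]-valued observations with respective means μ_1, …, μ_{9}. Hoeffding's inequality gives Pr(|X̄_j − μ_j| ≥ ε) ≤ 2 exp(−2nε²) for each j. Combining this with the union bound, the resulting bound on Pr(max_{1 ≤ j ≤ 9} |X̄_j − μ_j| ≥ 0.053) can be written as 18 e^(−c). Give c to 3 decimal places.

Union bound over the 9 events: Pr(max_{1 ≤ j ≤ 9} |X̄_j − μ_j| ≥ 0.053) ≤ 9·2·exp(−2nε²) = 18 exp(−2·2122·0.053²).
So c = 2·2122·0.053² = 11.9214.

11.921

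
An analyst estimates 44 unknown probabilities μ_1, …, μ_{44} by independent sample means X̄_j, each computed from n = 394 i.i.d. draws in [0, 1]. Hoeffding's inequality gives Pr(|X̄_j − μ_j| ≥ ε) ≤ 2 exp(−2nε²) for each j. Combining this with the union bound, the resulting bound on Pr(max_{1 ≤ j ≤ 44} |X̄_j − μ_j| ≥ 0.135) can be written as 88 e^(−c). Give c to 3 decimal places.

14.361

Union bound over the 44 events: Pr(max_{1 ≤ j ≤ 44} |X̄_j − μ_j| ≥ 0.135) ≤ 44·2·exp(−2nε²) = 88 exp(−2·394·0.135²).
So c = 2·394·0.135² = 14.3613.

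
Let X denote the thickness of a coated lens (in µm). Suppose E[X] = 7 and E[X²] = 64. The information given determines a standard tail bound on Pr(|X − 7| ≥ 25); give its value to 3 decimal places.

0.024

The first two moments determine the variance, so Chebyshev's inequality is the sharpest standard bound available.
Var(X) = E[X²] − (E[X])² = 64 − 49 = 15.
Chebyshev's inequality: Pr(|X − μ| ≥ t) ≤ Var(X)/t² = 15/625 = 0.0240.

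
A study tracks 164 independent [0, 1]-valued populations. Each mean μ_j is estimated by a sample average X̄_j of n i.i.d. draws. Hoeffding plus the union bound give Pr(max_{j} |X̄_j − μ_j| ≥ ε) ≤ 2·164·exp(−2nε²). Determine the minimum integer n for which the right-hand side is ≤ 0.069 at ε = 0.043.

Need 2·164·exp(−2nε²) ≤ 0.069, i.e. exp(−2nε²) ≤ 0.069/328.
So 2nε² ≥ ln(328/0.069) = 8.466662.
Hence n ≥ 8.466662/(2·0.043²) = 2289.525.
The smallest integer n is 2290.

2290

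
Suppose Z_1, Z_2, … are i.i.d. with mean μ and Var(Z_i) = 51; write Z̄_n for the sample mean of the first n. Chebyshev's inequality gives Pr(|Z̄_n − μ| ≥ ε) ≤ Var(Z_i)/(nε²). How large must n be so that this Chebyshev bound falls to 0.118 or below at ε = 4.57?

Require 51/(n·4.57²) ≤ 0.118, i.e. n ≥ 51/(0.118·4.57²) = 20.695.
The smallest integer n is 21.

21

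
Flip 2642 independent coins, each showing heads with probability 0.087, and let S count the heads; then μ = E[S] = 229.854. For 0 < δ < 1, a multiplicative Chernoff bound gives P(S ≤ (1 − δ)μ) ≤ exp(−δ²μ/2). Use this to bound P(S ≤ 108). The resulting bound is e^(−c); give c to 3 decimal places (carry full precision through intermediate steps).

32.300

Write 108 = (1 − δ)μ, so δ = 1 − 108/229.854 = 0.5301365…
Then the exponent is δ²μ/2 = (μ − 108)²/(2μ) = 32.299628.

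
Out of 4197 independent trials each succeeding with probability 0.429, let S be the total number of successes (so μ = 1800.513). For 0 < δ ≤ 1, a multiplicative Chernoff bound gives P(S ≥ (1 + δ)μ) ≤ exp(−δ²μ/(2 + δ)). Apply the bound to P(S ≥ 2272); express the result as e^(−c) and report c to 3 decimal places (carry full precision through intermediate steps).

54.585

Write 2272 = (1 + δ)μ, so δ = 2272/1800.513 − 1 = 0.2618626…
Then the exponent is δ²μ/(2 + δ) = (2272 − μ)² / (μ·(2 + δ)) = 54.585459.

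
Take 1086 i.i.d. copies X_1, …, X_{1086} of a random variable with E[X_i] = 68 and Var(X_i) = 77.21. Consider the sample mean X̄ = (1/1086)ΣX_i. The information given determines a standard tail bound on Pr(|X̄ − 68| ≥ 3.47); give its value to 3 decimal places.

0.006

With mean and variance of each term known, Chebyshev's inequality bounds the deviation of the sum (or sample mean).
Var(X̄) = Var(X_i)/n = 77.21/1086 = 0.071096.
Chebyshev: Pr(|X̄ − 68| ≥ 3.47) ≤ Var(X̄)/(3.47)² = 77.21/(1086·3.47²) = 0.0059.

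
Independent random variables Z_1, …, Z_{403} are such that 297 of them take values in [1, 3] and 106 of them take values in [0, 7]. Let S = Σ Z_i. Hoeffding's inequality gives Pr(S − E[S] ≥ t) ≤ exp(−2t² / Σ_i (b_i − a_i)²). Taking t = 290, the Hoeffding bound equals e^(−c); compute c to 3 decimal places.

26.355

Σ(b_i − a_i)² = 297·2² + 106·7² = 6382.
c = 2t² / 6382 = 2·290² / 6382 = 26.3554.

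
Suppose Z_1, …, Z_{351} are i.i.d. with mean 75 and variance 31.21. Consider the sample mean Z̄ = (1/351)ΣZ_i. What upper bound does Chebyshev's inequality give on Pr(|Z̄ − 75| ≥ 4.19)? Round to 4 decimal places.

0.0051

Var(Z̄) = Var(Z_i)/n = 31.21/351 = 0.088917.
Chebyshev: Pr(|Z̄ − 75| ≥ 4.19) ≤ Var(Z̄)/(4.19)² = 31.21/(351·4.19²) = 0.0051.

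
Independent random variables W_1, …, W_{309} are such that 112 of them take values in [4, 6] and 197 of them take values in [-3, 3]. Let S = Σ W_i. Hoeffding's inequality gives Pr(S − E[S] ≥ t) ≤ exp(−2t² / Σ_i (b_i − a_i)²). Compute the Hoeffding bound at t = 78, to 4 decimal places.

0.1991

Σ(b_i − a_i)² = 112·2² + 197·6² = 7540.
Exponent = 2·78² / 7540 = 1.61379.
Bound = exp(−1.61379) = 0.19913.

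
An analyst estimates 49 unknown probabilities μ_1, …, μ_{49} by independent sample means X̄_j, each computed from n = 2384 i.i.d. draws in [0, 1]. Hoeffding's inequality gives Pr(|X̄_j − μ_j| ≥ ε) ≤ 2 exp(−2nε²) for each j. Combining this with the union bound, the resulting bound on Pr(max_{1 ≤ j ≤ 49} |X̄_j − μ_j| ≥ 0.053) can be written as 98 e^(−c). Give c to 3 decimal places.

Union bound over the 49 events: Pr(max_{1 ≤ j ≤ 49} |X̄_j − μ_j| ≥ 0.053) ≤ 49·2·exp(−2nε²) = 98 exp(−2·2384·0.053²).
So c = 2·2384·0.053² = 13.3933.

13.393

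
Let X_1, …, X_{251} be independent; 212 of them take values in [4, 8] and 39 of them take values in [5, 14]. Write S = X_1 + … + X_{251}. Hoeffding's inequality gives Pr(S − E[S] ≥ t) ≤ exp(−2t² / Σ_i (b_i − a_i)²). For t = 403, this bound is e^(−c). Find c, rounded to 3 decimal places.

Σ(b_i − a_i)² = 212·4² + 39·9² = 6551.
c = 2t² / 6551 = 2·403² / 6551 = 49.5830.

49.583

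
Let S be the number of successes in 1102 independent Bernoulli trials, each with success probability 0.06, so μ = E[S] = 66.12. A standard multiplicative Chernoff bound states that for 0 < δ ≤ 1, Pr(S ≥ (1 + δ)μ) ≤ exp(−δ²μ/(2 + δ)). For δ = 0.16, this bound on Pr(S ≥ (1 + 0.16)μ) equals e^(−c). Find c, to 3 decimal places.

0.784

c = δ²μ/(2 + δ) = 0.16²·66.12/(2 + 0.16) = 0.7836.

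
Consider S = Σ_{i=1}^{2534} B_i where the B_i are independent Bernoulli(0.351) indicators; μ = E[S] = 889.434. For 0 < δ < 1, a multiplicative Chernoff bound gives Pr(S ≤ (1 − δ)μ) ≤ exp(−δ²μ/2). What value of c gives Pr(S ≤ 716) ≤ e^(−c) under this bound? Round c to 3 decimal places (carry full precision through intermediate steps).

16.909

Write 716 = (1 − δ)μ, so δ = 1 − 716/889.434 = 0.1949937…
Then the exponent is δ²μ/2 = (μ − 716)²/(2μ) = 16.909266.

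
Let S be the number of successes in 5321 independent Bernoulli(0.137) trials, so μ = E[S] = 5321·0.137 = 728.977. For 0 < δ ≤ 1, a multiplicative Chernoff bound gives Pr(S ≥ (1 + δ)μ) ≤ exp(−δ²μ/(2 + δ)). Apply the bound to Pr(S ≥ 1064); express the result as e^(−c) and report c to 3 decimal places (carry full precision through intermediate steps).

62.600

Write 1064 = (1 + δ)μ, so δ = 1064/728.977 − 1 = 0.4595797…
Then the exponent is δ²μ/(2 + δ) = (1064 − μ)² / (μ·(2 + δ)) = 62.600028.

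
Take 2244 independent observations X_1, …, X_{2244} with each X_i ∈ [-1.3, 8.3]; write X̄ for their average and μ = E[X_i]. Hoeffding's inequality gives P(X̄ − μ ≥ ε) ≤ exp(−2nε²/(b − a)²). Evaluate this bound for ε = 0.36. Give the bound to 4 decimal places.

Exponent: 2nε²/(b − a)² = 2·2244·0.36² / 9.6² = 6.31125.
Bound = exp(−6.31125) = 0.00182.

0.0018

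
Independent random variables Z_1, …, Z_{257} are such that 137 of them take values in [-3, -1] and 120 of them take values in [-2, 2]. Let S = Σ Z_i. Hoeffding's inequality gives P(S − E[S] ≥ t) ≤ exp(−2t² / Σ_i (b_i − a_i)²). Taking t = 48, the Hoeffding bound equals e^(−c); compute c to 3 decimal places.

Σ(b_i − a_i)² = 137·2² + 120·4² = 2468.
c = 2t² / 2468 = 2·48² / 2468 = 1.8671.

1.867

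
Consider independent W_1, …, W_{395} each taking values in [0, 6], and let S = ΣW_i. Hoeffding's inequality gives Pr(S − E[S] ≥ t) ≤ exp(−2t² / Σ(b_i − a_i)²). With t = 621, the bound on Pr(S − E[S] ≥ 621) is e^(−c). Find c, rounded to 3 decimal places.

54.239

Σ(b_i − a_i)² = 395·(6)² = 14220.
c = 2t²/14220 = 2·621²/14220 = 54.2392.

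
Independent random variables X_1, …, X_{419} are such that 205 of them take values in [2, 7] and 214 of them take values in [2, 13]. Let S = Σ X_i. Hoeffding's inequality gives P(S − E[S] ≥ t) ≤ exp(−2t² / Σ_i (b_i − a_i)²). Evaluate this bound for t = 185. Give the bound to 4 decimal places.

0.1101

Σ(b_i − a_i)² = 205·5² + 214·11² = 31019.
Exponent = 2·185² / 31019 = 2.20671.
Bound = exp(−2.20671) = 0.11006.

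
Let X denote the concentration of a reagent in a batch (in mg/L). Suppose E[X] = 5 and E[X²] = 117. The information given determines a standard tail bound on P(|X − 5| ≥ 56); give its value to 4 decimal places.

The first two moments determine the variance, so Chebyshev's inequality is the sharpest standard bound available.
Var(X) = E[X²] − (E[X])² = 117 − 25 = 92.
Chebyshev's inequality: P(|X − μ| ≥ t) ≤ Var(X)/t² = 92/3136 = 0.0293.

0.0293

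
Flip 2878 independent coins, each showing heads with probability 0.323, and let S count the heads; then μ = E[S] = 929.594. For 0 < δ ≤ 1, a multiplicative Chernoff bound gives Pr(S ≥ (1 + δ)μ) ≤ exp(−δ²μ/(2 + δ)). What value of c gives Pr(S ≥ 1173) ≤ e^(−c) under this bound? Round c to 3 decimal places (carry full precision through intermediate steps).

Write 1173 = (1 + δ)μ, so δ = 1173/929.594 − 1 = 0.2618412…
Then the exponent is δ²μ/(2 + δ) = (1173 − μ)² / (μ·(2 + δ)) = 28.177804.

28.178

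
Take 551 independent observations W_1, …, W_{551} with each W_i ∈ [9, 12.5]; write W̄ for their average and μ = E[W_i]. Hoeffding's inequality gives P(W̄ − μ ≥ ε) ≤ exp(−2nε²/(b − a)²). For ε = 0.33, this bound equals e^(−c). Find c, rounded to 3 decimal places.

c = 2nε²/(b − a)² = 2·551·0.33² / 3.5² = 9.7966.

9.797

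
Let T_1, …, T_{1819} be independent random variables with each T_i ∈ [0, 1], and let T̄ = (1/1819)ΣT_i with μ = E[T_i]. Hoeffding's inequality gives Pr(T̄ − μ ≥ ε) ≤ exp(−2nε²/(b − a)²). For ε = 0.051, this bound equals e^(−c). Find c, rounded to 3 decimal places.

9.462

c = 2nε²/(b − a)² = 2·1819·0.051² / 1² = 9.4624.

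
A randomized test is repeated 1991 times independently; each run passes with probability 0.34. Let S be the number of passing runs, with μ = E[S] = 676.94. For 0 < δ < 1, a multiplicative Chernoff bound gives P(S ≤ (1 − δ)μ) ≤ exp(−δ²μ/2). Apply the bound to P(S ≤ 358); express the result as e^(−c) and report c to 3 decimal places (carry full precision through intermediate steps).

75.134

Write 358 = (1 − δ)μ, so δ = 1 − 358/676.94 = 0.4711496…
Then the exponent is δ²μ/2 = (μ − 358)²/(2μ) = 75.134224.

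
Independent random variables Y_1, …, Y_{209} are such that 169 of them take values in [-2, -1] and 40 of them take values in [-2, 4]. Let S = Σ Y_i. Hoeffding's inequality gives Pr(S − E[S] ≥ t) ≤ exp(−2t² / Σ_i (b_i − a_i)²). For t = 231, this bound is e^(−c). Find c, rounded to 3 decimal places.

Σ(b_i − a_i)² = 169·1² + 40·6² = 1609.
c = 2t² / 1609 = 2·231² / 1609 = 66.3282.

66.328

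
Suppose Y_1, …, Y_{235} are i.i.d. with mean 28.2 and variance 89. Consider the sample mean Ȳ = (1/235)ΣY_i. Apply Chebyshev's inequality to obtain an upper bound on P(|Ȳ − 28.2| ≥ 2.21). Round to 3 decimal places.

0.078

Var(Ȳ) = Var(Y_i)/n = 89/235 = 0.37872.
Chebyshev: P(|Ȳ − 28.2| ≥ 2.21) ≤ Var(Ȳ)/(2.21)² = 89/(235·2.21²) = 0.0775.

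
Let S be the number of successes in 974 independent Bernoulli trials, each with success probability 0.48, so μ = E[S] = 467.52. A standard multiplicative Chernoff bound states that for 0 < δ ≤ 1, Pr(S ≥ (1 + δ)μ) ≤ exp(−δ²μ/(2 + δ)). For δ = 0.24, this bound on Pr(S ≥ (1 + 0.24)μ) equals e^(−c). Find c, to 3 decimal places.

c = δ²μ/(2 + δ) = 0.24²·467.52/(2 + 0.24) = 12.0219.

12.022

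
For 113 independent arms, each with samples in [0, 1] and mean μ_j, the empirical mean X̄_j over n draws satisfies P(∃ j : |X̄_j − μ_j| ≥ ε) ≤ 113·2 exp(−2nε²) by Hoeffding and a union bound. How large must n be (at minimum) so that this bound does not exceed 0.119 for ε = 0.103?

Need 2·113·exp(−2nε²) ≤ 0.119, i.e. exp(−2nε²) ≤ 0.119/226.
So 2nε² ≥ ln(226/0.119) = 7.549167.
Hence n ≥ 7.549167/(2·0.103²) = 355.791.
The smallest integer n is 356.

356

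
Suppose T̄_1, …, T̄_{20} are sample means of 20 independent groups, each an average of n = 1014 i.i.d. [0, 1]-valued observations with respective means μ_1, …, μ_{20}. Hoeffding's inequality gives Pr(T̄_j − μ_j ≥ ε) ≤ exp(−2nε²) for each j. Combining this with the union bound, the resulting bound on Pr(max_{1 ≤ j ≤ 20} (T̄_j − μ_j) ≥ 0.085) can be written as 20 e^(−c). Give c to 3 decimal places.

14.652

Union bound over the 20 events: Pr(max_{1 ≤ j ≤ 20} (T̄_j − μ_j) ≥ 0.085) ≤ 20·exp(−2nε²) = 20 exp(−2·1014·0.085²).
So c = 2·1014·0.085² = 14.6523.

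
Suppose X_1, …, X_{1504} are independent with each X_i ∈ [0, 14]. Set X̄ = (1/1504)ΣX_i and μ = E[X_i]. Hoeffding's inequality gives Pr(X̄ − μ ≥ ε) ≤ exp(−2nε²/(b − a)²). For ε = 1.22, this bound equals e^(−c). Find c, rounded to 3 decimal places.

c = 2nε²/(b − a)² = 2·1504·1.22² / 14² = 22.8424.

22.842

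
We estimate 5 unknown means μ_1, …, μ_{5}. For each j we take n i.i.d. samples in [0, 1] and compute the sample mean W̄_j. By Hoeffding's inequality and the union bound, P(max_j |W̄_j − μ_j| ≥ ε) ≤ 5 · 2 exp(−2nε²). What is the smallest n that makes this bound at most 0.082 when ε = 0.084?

341

Need 2·5·exp(−2nε²) ≤ 0.082, i.e. exp(−2nε²) ≤ 0.082/10.
So 2nε² ≥ ln(10/0.082) = 4.803621.
Hence n ≥ 4.803621/(2·0.084²) = 340.393.
The smallest integer n is 341.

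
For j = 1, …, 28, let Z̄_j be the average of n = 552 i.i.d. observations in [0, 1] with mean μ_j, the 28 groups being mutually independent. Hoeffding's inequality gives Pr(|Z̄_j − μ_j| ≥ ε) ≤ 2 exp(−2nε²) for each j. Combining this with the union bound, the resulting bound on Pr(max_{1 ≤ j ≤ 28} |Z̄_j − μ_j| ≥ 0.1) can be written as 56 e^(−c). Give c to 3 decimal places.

Union bound over the 28 events: Pr(max_{1 ≤ j ≤ 28} |Z̄_j − μ_j| ≥ 0.1) ≤ 28·2·exp(−2nε²) = 56 exp(−2·552·0.1²).
So c = 2·552·0.1² = 11.0400.

11.040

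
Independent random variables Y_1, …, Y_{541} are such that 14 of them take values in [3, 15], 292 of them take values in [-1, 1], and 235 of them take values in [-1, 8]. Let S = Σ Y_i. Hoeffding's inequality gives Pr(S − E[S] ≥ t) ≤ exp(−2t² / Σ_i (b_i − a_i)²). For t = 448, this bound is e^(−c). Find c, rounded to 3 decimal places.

Σ(b_i − a_i)² = 14·12² + 292·2² + 235·9² = 22219.
c = 2t² / 22219 = 2·448² / 22219 = 18.0660.

18.066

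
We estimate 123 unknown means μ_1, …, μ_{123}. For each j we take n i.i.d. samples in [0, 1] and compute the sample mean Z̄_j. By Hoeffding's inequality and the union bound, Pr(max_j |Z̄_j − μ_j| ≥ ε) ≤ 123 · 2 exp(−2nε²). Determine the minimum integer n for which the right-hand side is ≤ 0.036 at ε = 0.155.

184

Need 2·123·exp(−2nε²) ≤ 0.036, i.e. exp(−2nε²) ≤ 0.036/246.
So 2nε² ≥ ln(246/0.036) = 8.829568.
Hence n ≥ 8.829568/(2·0.155²) = 183.758.
The smallest integer n is 184.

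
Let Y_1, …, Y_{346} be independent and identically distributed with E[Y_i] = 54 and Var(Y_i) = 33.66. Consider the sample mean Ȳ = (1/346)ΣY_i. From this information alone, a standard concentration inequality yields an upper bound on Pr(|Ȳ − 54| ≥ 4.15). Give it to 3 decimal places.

0.006

With mean and variance of each term known, Chebyshev's inequality bounds the deviation of the sum (or sample mean).
Var(Ȳ) = Var(Y_i)/n = 33.66/346 = 0.097283.
Chebyshev: Pr(|Ȳ − 54| ≥ 4.15) ≤ Var(Ȳ)/(4.15)² = 33.66/(346·4.15²) = 0.0056.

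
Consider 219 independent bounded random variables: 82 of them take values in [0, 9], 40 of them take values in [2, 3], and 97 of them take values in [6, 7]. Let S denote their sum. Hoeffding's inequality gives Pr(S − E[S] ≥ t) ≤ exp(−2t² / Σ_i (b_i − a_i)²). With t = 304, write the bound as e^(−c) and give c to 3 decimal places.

27.265

Σ(b_i − a_i)² = 82·9² + 40·1² + 97·1² = 6779.
c = 2t² / 6779 = 2·304² / 6779 = 27.2654.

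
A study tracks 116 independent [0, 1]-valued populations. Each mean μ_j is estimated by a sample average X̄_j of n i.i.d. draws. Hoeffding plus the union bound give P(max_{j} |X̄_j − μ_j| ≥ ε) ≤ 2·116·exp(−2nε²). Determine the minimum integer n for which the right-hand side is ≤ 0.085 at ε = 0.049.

Need 2·116·exp(−2nε²) ≤ 0.085, i.e. exp(−2nε²) ≤ 0.085/232.
So 2nε² ≥ ln(232/0.085) = 7.911841.
Hence n ≥ 7.911841/(2·0.049²) = 1647.614.
The smallest integer n is 1648.

1648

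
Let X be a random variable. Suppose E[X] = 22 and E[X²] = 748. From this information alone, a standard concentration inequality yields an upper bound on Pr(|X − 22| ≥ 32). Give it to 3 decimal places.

The first two moments determine the variance, so Chebyshev's inequality is the sharpest standard bound available.
Var(X) = E[X²] − (E[X])² = 748 − 484 = 264.
Chebyshev's inequality: Pr(|X − μ| ≥ t) ≤ Var(X)/t² = 264/1024 = 0.2578.

0.258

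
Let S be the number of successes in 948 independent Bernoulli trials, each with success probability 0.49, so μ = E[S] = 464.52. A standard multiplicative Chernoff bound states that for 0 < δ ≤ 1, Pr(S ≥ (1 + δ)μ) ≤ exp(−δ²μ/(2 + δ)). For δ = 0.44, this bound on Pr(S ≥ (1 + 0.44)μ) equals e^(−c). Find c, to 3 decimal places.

c = δ²μ/(2 + δ) = 0.44²·464.52/(2 + 0.44) = 36.8570.

36.857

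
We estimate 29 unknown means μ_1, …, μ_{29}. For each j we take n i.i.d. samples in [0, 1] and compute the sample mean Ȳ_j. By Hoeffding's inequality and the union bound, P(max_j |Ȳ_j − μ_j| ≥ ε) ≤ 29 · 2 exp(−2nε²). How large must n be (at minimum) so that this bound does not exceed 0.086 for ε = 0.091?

394

Need 2·29·exp(−2nε²) ≤ 0.086, i.e. exp(−2nε²) ≤ 0.086/58.
So 2nε² ≥ ln(58/0.086) = 6.513851.
Hence n ≥ 6.513851/(2·0.091²) = 393.301.
The smallest integer n is 394.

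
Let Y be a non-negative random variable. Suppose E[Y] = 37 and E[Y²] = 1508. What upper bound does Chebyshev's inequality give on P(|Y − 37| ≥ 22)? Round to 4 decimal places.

0.2872

Var(Y) = E[Y²] − (E[Y])² = 1508 − 1369 = 139.
Chebyshev's inequality: P(|Y − μ| ≥ t) ≤ Var(Y)/t² = 139/484 = 0.2872.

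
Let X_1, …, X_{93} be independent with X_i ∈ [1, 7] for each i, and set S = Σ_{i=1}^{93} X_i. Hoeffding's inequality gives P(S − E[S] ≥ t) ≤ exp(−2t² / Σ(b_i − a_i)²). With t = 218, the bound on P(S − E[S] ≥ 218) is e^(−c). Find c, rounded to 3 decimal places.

Σ(b_i − a_i)² = 93·(6)² = 3348.
c = 2t²/3348 = 2·218²/3348 = 28.3895.

28.389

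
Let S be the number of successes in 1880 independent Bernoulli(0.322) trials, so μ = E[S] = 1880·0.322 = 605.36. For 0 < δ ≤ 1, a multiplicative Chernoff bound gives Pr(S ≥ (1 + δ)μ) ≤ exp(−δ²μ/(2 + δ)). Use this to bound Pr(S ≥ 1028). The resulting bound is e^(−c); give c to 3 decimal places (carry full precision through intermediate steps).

109.360

Write 1028 = (1 + δ)μ, so δ = 1028/605.36 − 1 = 0.6981631…
Then the exponent is δ²μ/(2 + δ) = (1028 − μ)² / (μ·(2 + δ)) = 109.360196.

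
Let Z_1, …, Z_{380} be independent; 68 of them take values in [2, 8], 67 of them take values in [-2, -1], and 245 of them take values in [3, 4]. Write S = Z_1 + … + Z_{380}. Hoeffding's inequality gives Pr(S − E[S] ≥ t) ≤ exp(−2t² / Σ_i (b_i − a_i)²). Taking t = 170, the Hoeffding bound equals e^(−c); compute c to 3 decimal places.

20.942

Σ(b_i − a_i)² = 68·6² + 67·1² + 245·1² = 2760.
c = 2t² / 2760 = 2·170² / 2760 = 20.9420.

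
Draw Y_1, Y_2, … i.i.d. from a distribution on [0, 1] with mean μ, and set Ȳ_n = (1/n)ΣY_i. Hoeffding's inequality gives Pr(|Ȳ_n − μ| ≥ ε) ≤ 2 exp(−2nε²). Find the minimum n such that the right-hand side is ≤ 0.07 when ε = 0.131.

98

Require 2·exp(−2nε²) ≤ 0.07, i.e. 2nε² ≥ ln(2/0.07) = 3.352407.
So n ≥ 3.352407 / (2·0.131²) = 97.675.
The smallest integer n is 98.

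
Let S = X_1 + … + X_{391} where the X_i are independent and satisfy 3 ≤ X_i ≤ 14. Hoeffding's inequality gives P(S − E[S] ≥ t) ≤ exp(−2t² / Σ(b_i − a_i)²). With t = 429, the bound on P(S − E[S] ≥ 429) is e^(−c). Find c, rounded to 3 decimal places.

Σ(b_i − a_i)² = 391·(11)² = 47311.
c = 2t²/47311 = 2·429²/47311 = 7.7801.

7.780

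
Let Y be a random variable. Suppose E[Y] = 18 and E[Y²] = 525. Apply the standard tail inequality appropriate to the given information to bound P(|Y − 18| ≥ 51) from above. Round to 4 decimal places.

The first two moments determine the variance, so Chebyshev's inequality is the sharpest standard bound available.
Var(Y) = E[Y²] − (E[Y])² = 525 − 324 = 201.
Chebyshev's inequality: P(|Y − μ| ≥ t) ≤ Var(Y)/t² = 201/2601 = 0.0773.

0.0773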